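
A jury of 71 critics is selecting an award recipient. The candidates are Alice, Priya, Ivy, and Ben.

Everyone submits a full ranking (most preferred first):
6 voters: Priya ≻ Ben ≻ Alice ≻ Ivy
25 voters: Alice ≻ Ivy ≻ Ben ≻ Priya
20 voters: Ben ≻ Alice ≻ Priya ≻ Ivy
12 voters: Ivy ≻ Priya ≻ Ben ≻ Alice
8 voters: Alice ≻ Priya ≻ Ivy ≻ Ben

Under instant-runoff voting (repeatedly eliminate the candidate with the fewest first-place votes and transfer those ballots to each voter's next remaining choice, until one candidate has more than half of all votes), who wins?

Ben

Round 1: Alice 33, Priya 6, Ivy 12, Ben 20. Priya eliminated.
Round 2: Alice 33, Ivy 12, Ben 26. Ivy eliminated.
Round 3: Alice 33, Ben 38. Ben has a majority (≥36).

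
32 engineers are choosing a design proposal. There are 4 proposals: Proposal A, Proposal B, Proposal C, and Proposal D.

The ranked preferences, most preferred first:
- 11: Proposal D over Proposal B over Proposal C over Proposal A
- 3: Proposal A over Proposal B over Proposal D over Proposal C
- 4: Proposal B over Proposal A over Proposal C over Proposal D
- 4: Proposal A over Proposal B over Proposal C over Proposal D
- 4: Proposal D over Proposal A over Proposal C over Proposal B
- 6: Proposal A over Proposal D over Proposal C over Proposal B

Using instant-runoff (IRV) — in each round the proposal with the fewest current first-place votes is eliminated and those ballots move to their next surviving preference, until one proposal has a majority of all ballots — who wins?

Proposal A

Round 1: Proposal A 13, Proposal B 4, Proposal C 0, Proposal D 15. Proposal C eliminated.
Round 2: Proposal A 13, Proposal B 4, Proposal D 15. Proposal B eliminated.
Round 3: Proposal A 17, Proposal D 15. Proposal A has a majority (≥17).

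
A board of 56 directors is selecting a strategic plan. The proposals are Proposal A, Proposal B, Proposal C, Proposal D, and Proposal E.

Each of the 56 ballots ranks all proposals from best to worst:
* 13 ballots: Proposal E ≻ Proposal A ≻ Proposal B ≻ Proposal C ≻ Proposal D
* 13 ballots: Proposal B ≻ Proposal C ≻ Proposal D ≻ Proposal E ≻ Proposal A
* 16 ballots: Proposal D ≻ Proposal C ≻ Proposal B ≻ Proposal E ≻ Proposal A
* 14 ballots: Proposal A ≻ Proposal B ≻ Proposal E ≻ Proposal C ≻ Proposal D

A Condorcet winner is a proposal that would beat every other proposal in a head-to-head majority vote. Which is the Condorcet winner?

Proposal B

Proposal B vs Proposal A: 29–27
Proposal B vs Proposal C: 40–16
Proposal B vs Proposal D: 40–16
Proposal B vs Proposal E: 43–13
Proposal B beats every other proposal.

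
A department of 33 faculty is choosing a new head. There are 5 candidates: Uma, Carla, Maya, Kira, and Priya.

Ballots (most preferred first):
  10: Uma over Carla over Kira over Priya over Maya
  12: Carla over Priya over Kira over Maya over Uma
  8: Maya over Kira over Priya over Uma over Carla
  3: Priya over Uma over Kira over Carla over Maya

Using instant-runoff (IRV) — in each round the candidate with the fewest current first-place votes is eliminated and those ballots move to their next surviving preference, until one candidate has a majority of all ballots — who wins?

Round 1: Uma 10, Carla 12, Maya 8, Kira 0, Priya 3. Kira eliminated.
Round 2: Uma 10, Carla 12, Maya 8, Priya 3. Priya eliminated.
Round 3: Uma 13, Carla 12, Maya 8. Maya eliminated.
Round 4: Uma 21, Carla 12. Uma has a majority (≥17).

Uma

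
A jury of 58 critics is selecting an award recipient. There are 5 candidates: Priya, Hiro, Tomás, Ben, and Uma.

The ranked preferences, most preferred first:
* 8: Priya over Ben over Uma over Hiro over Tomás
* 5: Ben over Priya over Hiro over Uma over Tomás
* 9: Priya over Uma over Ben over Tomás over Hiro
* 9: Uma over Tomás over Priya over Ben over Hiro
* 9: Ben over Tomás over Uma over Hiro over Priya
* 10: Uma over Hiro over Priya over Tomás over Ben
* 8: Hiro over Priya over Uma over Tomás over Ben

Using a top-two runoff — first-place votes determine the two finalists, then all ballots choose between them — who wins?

Round 1 first-place votes: Priya 17, Hiro 8, Tomás 0, Ben 14, Uma 19. Uma and Priya advance.
Runoff: Uma is ranked above Priya on 28 ballots, Priya above Uma on 30.

Priya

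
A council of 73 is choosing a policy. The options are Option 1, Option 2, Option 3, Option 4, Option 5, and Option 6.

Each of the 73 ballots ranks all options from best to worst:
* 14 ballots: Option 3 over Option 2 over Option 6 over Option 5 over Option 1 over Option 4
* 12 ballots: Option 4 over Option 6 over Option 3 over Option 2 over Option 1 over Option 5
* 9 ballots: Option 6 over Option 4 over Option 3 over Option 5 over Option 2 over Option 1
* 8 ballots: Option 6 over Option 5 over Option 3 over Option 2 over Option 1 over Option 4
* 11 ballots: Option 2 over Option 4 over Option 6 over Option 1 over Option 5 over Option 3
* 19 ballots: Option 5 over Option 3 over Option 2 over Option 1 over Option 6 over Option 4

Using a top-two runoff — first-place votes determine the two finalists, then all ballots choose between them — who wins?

Option 6

Round 1 first-place votes: Option 1 0, Option 2 11, Option 3 14, Option 4 12, Option 5 19, Option 6 17. Option 5 and Option 6 advance.
Runoff: Option 5 is ranked above Option 6 on 19 ballots, Option 6 above Option 5 on 54.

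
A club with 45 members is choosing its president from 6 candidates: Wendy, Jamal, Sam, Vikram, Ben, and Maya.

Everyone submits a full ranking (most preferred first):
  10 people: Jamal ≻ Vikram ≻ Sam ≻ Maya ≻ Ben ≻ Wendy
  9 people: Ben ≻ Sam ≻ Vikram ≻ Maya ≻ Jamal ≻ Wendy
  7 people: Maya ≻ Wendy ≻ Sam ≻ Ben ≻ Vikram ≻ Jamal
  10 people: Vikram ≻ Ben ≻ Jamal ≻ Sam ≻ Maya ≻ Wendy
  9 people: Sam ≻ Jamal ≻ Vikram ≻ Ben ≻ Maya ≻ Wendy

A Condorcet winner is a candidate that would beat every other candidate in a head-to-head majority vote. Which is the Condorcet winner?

Sam vs Wendy: 38–7
Sam vs Jamal: 25–20
Sam vs Vikram: 25–20
Sam vs Ben: 26–19
Sam vs Maya: 38–7
Sam beats every other candidate.

Sam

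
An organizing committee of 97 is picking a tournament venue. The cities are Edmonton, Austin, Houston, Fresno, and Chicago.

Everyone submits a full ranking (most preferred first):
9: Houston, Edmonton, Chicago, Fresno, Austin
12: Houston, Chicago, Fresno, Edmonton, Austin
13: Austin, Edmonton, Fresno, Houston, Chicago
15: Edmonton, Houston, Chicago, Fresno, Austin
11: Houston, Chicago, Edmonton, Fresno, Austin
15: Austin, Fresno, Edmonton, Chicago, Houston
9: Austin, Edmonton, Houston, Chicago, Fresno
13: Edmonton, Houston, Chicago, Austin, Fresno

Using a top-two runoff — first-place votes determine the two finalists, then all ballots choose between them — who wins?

Houston

Round 1 first-place votes: Edmonton 28, Austin 37, Houston 32, Fresno 0, Chicago 0. Austin and Houston advance.
Runoff: Austin is ranked above Houston on 37 ballots, Houston above Austin on 60.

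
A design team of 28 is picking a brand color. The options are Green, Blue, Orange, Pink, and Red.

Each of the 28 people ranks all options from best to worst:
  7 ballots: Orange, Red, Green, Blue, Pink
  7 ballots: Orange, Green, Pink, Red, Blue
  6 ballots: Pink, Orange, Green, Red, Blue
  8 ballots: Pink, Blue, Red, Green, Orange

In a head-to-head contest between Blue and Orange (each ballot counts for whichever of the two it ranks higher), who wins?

Blue is ranked above Orange on 8 ballots; Orange above Blue on 20.

Orange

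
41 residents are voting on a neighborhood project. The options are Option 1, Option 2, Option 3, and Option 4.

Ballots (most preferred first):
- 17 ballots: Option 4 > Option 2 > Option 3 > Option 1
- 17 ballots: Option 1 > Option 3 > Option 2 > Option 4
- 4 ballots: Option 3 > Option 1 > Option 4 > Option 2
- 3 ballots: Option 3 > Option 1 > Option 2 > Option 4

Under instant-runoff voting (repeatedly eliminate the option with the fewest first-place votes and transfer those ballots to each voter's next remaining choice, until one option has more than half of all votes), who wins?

Round 1: Option 1 17, Option 2 0, Option 3 7, Option 4 17. Option 2 eliminated.
Round 2: Option 1 17, Option 3 7, Option 4 17. Option 3 eliminated.
Round 3: Option 1 24, Option 4 17. Option 1 has a majority (≥21).

Option 1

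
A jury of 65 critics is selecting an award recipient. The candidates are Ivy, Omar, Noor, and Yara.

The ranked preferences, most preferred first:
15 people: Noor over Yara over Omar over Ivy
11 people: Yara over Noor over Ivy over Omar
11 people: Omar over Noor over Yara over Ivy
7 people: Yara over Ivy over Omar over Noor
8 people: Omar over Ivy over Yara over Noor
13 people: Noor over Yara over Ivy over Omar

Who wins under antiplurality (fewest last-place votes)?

Yara

Last-place votes: Ivy 26, Omar 24, Noor 15, Yara 0.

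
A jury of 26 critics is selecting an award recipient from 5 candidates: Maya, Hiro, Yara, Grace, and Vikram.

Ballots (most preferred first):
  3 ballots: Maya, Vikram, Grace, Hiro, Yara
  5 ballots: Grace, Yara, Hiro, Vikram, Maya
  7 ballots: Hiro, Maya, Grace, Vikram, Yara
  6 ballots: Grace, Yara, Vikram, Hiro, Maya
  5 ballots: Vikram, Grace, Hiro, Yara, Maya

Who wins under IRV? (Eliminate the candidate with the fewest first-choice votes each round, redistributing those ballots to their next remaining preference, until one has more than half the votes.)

Grace

Round 1: Maya 3, Hiro 7, Yara 0, Grace 11, Vikram 5. Yara eliminated.
Round 2: Maya 3, Hiro 7, Grace 11, Vikram 5. Maya eliminated.
Round 3: Hiro 7, Grace 11, Vikram 8. Hiro eliminated.
Round 4: Grace 18, Vikram 8. Grace has a majority (≥14).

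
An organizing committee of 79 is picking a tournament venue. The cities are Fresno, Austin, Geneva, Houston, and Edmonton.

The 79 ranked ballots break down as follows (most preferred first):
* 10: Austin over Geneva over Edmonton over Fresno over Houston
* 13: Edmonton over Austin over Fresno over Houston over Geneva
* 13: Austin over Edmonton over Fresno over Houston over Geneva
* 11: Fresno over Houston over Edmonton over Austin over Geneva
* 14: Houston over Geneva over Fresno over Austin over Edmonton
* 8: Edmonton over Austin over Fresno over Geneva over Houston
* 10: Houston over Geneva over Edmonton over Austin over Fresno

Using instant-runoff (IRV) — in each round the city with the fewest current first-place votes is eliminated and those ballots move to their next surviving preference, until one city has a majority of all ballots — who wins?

Austin

Round 1: Fresno 11, Austin 23, Geneva 0, Houston 24, Edmonton 21. Geneva eliminated.
Round 2: Fresno 11, Austin 23, Houston 24, Edmonton 21. Fresno eliminated.
Round 3: Austin 23, Houston 35, Edmonton 21. Edmonton eliminated.
Round 4: Austin 44, Houston 35. Austin has a majority (≥40).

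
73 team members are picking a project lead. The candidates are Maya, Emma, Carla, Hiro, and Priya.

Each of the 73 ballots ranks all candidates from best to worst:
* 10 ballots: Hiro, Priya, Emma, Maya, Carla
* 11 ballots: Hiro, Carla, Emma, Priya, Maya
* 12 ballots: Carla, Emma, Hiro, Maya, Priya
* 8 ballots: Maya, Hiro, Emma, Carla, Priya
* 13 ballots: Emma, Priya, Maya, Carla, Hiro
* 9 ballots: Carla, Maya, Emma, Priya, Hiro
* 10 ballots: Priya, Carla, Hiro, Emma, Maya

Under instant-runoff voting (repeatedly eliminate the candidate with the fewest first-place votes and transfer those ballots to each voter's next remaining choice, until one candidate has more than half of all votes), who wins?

Carla

Round 1: Maya 8, Emma 13, Carla 21, Hiro 21, Priya 10. Maya eliminated.
Round 2: Emma 13, Carla 21, Hiro 29, Priya 10. Priya eliminated.
Round 3: Emma 13, Carla 31, Hiro 29. Emma eliminated.
Round 4: Carla 44, Hiro 29. Carla has a majority (≥37).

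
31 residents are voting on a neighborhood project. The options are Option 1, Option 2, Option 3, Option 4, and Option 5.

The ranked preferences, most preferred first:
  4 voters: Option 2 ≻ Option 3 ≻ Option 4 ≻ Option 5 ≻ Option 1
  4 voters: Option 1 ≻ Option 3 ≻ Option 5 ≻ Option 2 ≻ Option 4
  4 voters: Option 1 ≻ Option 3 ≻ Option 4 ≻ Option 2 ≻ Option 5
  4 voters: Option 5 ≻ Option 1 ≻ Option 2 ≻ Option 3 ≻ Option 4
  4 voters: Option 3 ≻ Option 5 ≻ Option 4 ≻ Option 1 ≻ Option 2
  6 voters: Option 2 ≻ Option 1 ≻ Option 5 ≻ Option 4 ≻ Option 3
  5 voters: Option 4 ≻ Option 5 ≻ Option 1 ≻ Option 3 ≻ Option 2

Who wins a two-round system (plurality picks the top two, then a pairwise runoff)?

Round 1 first-place votes: Option 1 8, Option 2 10, Option 3 4, Option 4 5, Option 5 4. Option 2 and Option 1 advance.
Runoff: Option 2 is ranked above Option 1 on 10 ballots, Option 1 above Option 2 on 21.

Option 1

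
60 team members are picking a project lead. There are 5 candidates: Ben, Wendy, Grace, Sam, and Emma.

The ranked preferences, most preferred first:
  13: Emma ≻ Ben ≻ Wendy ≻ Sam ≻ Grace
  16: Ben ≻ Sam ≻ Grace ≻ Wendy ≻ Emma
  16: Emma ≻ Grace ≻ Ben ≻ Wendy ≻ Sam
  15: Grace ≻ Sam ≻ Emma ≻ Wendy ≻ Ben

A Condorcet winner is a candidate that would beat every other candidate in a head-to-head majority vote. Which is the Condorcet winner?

Grace vs Ben: 31–29
Grace vs Wendy: 47–13
Grace vs Sam: 31–29
Grace vs Emma: 31–29
Grace beats every other candidate.

Grace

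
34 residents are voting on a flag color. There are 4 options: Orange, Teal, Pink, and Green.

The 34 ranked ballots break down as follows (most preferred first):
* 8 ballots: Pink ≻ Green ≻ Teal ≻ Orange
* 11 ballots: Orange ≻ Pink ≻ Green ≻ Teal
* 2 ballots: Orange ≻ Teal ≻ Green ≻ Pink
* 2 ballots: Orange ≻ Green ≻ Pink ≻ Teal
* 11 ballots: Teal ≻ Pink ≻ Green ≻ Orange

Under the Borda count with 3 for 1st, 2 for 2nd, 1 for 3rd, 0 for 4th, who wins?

Orange: 8×0 + 11×3 + 2×3 + 2×3 + 11×0 = 45
Teal: 8×1 + 11×0 + 2×2 + 2×0 + 11×3 = 45
Pink: 8×3 + 11×2 + 2×0 + 2×1 + 11×2 = 70
Green: 8×2 + 11×1 + 2×1 + 2×2 + 11×1 = 44

Pink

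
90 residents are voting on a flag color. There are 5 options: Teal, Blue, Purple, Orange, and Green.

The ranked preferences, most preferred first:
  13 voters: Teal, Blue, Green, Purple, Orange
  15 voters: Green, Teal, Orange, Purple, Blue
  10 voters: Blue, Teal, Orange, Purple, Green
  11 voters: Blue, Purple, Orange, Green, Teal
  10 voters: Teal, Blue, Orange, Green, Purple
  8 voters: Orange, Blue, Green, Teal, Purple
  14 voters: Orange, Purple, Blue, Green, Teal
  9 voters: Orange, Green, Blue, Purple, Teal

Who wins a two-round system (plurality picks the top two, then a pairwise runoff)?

Round 1 first-place votes: Teal 23, Blue 21, Purple 0, Orange 31, Green 15. Orange and Teal advance.
Runoff: Orange is ranked above Teal on 42 ballots, Teal above Orange on 48.

Teal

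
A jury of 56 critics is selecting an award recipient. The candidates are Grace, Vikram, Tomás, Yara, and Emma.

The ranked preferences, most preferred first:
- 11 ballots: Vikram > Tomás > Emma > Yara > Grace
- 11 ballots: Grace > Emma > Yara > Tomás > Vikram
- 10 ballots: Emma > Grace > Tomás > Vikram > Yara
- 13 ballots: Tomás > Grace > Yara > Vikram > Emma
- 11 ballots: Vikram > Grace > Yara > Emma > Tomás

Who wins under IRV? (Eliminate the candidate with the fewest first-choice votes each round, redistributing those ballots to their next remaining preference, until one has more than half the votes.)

Grace

Round 1: Grace 11, Vikram 22, Tomás 13, Yara 0, Emma 10. Yara eliminated.
Round 2: Grace 11, Vikram 22, Tomás 13, Emma 10. Emma eliminated.
Round 3: Grace 21, Vikram 22, Tomás 13. Tomás eliminated.
Round 4: Grace 34, Vikram 22. Grace has a majority (≥29).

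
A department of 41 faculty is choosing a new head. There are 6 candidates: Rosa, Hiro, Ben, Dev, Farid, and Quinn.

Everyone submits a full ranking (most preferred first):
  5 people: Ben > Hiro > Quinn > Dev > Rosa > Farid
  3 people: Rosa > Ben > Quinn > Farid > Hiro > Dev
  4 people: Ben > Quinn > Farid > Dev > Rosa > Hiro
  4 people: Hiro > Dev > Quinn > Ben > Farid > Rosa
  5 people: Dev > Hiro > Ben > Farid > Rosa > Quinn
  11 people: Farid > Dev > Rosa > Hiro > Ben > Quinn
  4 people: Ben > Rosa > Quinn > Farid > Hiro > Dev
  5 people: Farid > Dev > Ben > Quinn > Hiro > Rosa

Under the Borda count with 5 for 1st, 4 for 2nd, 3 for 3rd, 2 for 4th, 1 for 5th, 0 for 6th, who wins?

Rosa: 5×1 + 3×5 + 4×1 + 4×0 + 5×1 + 11×3 + 4×4 + 5×0 = 78
Hiro: 5×4 + 3×1 + 4×0 + 4×5 + 5×4 + 11×2 + 4×1 + 5×1 = 94
Ben: 5×5 + 3×4 + 4×5 + 4×2 + 5×3 + 11×1 + 4×5 + 5×3 = 126
Dev: 5×2 + 3×0 + 4×2 + 4×4 + 5×5 + 11×4 + 4×0 + 5×4 = 123
Farid: 5×0 + 3×2 + 4×3 + 4×1 + 5×2 + 11×5 + 4×2 + 5×5 = 120
Quinn: 5×3 + 3×3 + 4×4 + 4×3 + 5×0 + 11×0 + 4×3 + 5×2 = 74

Ben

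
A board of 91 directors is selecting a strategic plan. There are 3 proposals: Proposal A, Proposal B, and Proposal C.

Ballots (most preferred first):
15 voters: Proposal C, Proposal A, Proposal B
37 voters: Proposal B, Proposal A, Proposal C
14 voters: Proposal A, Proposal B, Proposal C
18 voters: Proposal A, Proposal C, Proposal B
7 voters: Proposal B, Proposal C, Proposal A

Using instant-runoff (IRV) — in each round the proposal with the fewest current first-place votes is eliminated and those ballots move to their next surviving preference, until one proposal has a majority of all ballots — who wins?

Proposal A

Round 1: Proposal A 32, Proposal B 44, Proposal C 15. Proposal C eliminated.
Round 2: Proposal A 47, Proposal B 44. Proposal A has a majority (≥46).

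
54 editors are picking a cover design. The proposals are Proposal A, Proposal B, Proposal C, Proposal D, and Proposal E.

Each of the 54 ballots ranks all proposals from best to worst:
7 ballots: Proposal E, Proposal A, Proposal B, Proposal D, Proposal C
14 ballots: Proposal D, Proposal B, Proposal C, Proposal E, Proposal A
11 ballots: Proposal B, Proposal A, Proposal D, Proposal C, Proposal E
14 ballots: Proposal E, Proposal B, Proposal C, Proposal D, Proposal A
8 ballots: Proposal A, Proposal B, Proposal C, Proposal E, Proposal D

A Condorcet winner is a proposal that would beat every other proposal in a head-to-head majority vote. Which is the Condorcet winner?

Proposal B vs Proposal A: 39–15
Proposal B vs Proposal C: 54–0
Proposal B vs Proposal D: 40–14
Proposal B vs Proposal E: 33–21
Proposal B beats every other proposal.

Proposal B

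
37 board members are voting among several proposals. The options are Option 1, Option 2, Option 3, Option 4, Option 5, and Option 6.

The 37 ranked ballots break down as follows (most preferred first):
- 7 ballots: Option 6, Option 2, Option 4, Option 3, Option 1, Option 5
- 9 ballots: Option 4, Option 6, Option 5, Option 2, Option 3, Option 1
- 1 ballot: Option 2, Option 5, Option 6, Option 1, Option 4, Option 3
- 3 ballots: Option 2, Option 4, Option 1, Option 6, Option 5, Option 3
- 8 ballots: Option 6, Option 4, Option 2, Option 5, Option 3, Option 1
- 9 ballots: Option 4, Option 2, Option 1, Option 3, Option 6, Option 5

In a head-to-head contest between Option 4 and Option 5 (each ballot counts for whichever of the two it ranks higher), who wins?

Option 4 is ranked above Option 5 on 36 ballots; Option 5 above Option 4 on 1.

Option 4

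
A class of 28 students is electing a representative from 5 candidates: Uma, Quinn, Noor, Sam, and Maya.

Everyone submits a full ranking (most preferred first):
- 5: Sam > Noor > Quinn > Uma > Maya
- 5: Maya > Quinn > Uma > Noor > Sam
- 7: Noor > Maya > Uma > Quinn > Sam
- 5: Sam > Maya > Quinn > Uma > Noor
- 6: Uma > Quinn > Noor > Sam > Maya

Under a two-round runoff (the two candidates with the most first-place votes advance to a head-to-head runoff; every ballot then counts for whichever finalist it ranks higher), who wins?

Round 1 first-place votes: Uma 6, Quinn 0, Noor 7, Sam 10, Maya 5. Sam and Noor advance.
Runoff: Sam is ranked above Noor on 10 ballots, Noor above Sam on 18.

Noor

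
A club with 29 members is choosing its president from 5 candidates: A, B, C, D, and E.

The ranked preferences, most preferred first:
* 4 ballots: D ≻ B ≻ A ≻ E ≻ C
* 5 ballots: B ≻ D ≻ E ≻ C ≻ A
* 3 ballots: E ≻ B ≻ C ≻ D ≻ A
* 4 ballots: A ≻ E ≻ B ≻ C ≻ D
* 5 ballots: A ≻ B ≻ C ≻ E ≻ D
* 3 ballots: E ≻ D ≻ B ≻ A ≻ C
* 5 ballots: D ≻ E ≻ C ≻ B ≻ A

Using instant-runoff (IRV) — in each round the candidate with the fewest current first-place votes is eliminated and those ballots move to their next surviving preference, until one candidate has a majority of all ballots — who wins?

Round 1: A 9, B 5, C 0, D 9, E 6. C eliminated.
Round 2: A 9, B 5, D 9, E 6. B eliminated.
Round 3: A 9, D 14, E 6. E eliminated.
Round 4: A 9, D 20. D has a majority (≥15).

D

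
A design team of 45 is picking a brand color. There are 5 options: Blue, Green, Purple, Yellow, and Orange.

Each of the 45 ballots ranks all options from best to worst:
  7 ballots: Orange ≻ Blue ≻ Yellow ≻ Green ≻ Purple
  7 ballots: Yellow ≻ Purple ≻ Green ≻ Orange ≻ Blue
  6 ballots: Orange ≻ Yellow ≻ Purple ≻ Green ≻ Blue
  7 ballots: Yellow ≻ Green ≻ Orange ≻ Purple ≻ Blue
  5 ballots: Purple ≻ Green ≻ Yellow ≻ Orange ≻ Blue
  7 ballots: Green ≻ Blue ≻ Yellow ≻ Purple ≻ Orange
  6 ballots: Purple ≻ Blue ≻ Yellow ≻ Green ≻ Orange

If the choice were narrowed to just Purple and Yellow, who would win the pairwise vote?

Purple is ranked above Yellow on 11 ballots; Yellow above Purple on 34.

Yellow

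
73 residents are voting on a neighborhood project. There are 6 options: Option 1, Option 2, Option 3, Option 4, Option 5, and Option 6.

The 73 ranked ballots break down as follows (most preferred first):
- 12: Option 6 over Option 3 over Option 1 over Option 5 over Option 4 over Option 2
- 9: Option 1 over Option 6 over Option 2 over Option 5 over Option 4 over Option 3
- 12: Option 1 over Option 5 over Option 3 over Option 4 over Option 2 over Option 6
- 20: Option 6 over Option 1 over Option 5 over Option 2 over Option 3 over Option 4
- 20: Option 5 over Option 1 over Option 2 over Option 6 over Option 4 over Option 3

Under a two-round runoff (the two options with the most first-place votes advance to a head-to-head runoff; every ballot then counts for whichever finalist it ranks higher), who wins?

Option 1

Round 1 first-place votes: Option 1 21, Option 2 0, Option 3 0, Option 4 0, Option 5 20, Option 6 32. Option 6 and Option 1 advance.
Runoff: Option 6 is ranked above Option 1 on 32 ballots, Option 1 above Option 6 on 41.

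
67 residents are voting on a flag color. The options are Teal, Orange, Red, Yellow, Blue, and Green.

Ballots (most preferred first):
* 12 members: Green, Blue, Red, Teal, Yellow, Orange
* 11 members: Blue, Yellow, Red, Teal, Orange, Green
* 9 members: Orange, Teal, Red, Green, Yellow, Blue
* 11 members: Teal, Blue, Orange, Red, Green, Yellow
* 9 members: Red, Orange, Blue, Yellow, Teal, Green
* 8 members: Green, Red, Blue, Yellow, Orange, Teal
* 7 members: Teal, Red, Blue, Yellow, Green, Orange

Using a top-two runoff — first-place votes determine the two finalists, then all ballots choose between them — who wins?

Round 1 first-place votes: Teal 18, Orange 9, Red 9, Yellow 0, Blue 11, Green 20. Green and Teal advance.
Runoff: Green is ranked above Teal on 20 ballots, Teal above Green on 47.

Teal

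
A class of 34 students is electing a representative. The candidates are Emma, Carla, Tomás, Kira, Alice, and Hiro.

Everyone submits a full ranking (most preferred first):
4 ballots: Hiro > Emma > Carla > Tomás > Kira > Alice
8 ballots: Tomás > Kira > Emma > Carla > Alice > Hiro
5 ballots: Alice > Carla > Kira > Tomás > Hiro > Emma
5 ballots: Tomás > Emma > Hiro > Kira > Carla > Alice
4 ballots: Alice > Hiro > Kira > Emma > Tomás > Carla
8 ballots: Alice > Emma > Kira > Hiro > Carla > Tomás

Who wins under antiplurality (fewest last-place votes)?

Last-place votes: Emma 5, Carla 4, Tomás 8, Kira 0, Alice 9, Hiro 8.

Kira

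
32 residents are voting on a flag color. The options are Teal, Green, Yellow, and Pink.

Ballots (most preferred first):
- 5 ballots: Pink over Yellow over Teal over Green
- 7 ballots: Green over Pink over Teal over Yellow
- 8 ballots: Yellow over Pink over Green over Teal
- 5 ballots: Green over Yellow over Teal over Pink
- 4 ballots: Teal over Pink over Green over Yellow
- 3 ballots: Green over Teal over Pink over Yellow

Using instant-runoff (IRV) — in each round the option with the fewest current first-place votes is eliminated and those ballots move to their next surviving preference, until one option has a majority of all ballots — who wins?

Pink

Round 1: Teal 4, Green 15, Yellow 8, Pink 5. Teal eliminated.
Round 2: Green 15, Yellow 8, Pink 9. Yellow eliminated.
Round 3: Green 15, Pink 17. Pink has a majority (≥17).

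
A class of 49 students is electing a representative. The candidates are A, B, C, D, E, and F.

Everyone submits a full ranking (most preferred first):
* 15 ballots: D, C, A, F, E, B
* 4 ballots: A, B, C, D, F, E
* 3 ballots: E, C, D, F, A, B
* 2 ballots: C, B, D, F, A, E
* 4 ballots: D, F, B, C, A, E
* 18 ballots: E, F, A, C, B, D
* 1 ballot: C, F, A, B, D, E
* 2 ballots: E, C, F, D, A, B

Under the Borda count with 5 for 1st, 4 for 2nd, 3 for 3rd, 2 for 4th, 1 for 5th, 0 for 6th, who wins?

C

A: 15×3 + 4×5 + 3×1 + 2×1 + 4×1 + 18×3 + 1×3 + 2×1 = 133
B: 15×0 + 4×4 + 3×0 + 2×4 + 4×3 + 18×1 + 1×2 + 2×0 = 56
C: 15×4 + 4×3 + 3×4 + 2×5 + 4×2 + 18×2 + 1×5 + 2×4 = 151
D: 15×5 + 4×2 + 3×3 + 2×3 + 4×5 + 18×0 + 1×1 + 2×2 = 123
E: 15×1 + 4×0 + 3×5 + 2×0 + 4×0 + 18×5 + 1×0 + 2×5 = 130
F: 15×2 + 4×1 + 3×2 + 2×2 + 4×4 + 18×4 + 1×4 + 2×3 = 142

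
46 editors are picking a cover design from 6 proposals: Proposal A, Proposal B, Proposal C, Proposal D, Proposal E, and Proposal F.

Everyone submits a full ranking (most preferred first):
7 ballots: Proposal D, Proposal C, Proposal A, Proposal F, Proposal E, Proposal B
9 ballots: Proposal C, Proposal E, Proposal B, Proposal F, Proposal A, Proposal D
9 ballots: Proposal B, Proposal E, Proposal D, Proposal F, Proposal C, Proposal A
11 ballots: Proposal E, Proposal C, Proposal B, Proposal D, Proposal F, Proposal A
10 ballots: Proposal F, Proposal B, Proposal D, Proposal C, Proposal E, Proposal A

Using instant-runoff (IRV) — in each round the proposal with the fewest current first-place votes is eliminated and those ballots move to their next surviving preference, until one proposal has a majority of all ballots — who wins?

Proposal C

Round 1: Proposal A 0, Proposal B 9, Proposal C 9, Proposal D 7, Proposal E 11, Proposal F 10. Proposal A eliminated.
Round 2: Proposal B 9, Proposal C 9, Proposal D 7, Proposal E 11, Proposal F 10. Proposal D eliminated.
Round 3: Proposal B 9, Proposal C 16, Proposal E 11, Proposal F 10. Proposal B eliminated.
Round 4: Proposal C 16, Proposal E 20, Proposal F 10. Proposal F eliminated.
Round 5: Proposal C 26, Proposal E 20. Proposal C has a majority (≥24).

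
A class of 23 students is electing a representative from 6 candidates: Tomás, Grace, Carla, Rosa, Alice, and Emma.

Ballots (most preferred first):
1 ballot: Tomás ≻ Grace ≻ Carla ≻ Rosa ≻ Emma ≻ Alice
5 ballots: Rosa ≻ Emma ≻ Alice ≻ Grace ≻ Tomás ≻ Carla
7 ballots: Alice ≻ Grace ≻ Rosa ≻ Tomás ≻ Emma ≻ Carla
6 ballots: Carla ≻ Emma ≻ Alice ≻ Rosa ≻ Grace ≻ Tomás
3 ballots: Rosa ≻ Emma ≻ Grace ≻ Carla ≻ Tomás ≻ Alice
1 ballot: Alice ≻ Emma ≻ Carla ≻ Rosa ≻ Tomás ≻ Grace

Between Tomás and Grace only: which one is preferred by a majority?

Grace

Tomás is ranked above Grace on 2 ballots; Grace above Tomás on 21.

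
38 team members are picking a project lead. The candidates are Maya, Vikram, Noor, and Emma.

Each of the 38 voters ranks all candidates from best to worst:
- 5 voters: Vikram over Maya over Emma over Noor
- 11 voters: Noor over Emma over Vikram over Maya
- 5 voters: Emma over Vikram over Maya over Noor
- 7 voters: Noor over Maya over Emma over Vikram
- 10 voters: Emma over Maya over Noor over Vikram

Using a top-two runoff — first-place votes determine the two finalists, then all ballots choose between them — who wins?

Round 1 first-place votes: Maya 0, Vikram 5, Noor 18, Emma 15. Noor and Emma advance.
Runoff: Noor is ranked above Emma on 18 ballots, Emma above Noor on 20.

Emma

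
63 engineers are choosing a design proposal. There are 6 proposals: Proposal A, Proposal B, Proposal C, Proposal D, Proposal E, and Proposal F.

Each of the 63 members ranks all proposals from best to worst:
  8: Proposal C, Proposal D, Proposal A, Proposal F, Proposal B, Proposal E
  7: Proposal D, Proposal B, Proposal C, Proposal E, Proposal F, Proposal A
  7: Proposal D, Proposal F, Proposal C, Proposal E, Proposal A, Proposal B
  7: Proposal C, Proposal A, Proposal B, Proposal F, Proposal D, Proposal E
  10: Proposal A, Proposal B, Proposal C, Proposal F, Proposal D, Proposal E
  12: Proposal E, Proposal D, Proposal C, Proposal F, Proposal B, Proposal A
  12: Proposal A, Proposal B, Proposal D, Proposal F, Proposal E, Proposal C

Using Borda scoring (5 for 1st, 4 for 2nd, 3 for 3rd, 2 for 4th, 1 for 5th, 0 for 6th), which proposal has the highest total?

Proposal A: 8×3 + 7×0 + 7×1 + 7×4 + 10×5 + 12×0 + 12×5 = 169
Proposal B: 8×1 + 7×4 + 7×0 + 7×3 + 10×4 + 12×1 + 12×4 = 157
Proposal C: 8×5 + 7×3 + 7×3 + 7×5 + 10×3 + 12×3 + 12×0 = 183
Proposal D: 8×4 + 7×5 + 7×5 + 7×1 + 10×1 + 12×4 + 12×3 = 203
Proposal E: 8×0 + 7×2 + 7×2 + 7×0 + 10×0 + 12×5 + 12×1 = 100
Proposal F: 8×2 + 7×1 + 7×4 + 7×2 + 10×2 + 12×2 + 12×2 = 133

Proposal D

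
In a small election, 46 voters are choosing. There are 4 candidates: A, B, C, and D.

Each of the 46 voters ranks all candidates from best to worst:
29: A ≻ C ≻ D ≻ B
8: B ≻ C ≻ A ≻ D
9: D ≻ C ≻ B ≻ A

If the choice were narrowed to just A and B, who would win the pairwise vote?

A is ranked above B on 29 ballots; B above A on 17.

A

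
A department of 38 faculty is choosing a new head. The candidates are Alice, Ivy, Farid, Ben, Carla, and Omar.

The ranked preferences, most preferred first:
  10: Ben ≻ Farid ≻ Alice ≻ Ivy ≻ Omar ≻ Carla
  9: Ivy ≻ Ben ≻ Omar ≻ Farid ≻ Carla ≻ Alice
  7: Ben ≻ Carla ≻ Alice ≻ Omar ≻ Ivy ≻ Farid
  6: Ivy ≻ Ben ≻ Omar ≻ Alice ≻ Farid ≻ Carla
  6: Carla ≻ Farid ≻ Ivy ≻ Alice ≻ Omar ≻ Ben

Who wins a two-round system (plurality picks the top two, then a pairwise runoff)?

Round 1 first-place votes: Alice 0, Ivy 15, Farid 0, Ben 17, Carla 6, Omar 0. Ben and Ivy advance.
Runoff: Ben is ranked above Ivy on 17 ballots, Ivy above Ben on 21.

Ivy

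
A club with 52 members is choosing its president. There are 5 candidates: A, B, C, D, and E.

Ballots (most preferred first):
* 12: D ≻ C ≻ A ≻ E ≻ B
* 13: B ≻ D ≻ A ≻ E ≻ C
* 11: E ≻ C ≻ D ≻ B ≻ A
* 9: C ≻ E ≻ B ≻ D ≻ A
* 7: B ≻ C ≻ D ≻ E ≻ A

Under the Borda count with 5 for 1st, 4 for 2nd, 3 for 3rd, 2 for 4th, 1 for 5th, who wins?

D

A: 12×3 + 13×3 + 11×1 + 9×1 + 7×1 = 102
B: 12×1 + 13×5 + 11×2 + 9×3 + 7×5 = 161
C: 12×4 + 13×1 + 11×4 + 9×5 + 7×4 = 178
D: 12×5 + 13×4 + 11×3 + 9×2 + 7×3 = 184
E: 12×2 + 13×2 + 11×5 + 9×4 + 7×2 = 155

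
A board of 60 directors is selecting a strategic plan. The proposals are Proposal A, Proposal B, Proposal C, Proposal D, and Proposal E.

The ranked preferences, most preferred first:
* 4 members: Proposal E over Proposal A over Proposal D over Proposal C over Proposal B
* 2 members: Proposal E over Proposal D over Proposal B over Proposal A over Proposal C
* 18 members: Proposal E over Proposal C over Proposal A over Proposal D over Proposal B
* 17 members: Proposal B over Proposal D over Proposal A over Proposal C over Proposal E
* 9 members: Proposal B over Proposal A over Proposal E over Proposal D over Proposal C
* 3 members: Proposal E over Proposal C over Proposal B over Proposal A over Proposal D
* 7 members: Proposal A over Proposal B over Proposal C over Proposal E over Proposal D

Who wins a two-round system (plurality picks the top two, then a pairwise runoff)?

Proposal B

Round 1 first-place votes: Proposal A 7, Proposal B 26, Proposal C 0, Proposal D 0, Proposal E 27. Proposal E and Proposal B advance.
Runoff: Proposal E is ranked above Proposal B on 27 ballots, Proposal B above Proposal E on 33.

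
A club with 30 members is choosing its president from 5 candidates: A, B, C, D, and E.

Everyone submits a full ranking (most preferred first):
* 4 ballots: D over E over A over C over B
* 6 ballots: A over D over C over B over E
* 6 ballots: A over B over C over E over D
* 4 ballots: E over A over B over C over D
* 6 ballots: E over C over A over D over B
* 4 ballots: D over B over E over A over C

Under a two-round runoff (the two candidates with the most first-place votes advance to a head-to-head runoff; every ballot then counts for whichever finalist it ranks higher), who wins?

E

Round 1 first-place votes: A 12, B 0, C 0, D 8, E 10. A and E advance.
Runoff: A is ranked above E on 12 ballots, E above A on 18.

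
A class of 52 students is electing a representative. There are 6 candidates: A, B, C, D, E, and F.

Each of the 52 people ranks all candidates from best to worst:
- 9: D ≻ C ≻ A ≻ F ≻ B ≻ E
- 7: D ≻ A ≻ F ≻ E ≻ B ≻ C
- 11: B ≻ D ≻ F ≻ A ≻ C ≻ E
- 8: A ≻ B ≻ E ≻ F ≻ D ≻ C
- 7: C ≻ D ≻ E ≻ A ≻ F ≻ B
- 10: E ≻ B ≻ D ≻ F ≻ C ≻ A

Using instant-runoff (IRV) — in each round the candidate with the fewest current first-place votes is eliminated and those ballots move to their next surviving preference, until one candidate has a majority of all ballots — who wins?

B

Round 1: A 8, B 11, C 7, D 16, E 10, F 0. F eliminated.
Round 2: A 8, B 11, C 7, D 16, E 10. C eliminated.
Round 3: A 8, B 11, D 23, E 10. A eliminated.
Round 4: B 19, D 23, E 10. E eliminated.
Round 5: B 29, D 23. B has a majority (≥27).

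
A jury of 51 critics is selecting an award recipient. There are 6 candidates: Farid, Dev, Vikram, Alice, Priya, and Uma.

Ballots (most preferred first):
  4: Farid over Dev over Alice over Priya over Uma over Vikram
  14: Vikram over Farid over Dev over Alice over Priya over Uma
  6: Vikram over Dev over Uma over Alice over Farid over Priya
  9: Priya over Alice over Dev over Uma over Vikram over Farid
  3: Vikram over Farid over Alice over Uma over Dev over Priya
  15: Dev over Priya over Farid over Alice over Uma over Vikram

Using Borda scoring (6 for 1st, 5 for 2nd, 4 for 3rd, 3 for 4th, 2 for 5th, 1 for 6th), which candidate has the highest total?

Farid: 4×6 + 14×5 + 6×2 + 9×1 + 3×5 + 15×4 = 190
Dev: 4×5 + 14×4 + 6×5 + 9×4 + 3×2 + 15×6 = 238
Vikram: 4×1 + 14×6 + 6×6 + 9×2 + 3×6 + 15×1 = 175
Alice: 4×4 + 14×3 + 6×3 + 9×5 + 3×4 + 15×3 = 178
Priya: 4×3 + 14×2 + 6×1 + 9×6 + 3×1 + 15×5 = 178
Uma: 4×2 + 14×1 + 6×4 + 9×3 + 3×3 + 15×2 = 112

Dev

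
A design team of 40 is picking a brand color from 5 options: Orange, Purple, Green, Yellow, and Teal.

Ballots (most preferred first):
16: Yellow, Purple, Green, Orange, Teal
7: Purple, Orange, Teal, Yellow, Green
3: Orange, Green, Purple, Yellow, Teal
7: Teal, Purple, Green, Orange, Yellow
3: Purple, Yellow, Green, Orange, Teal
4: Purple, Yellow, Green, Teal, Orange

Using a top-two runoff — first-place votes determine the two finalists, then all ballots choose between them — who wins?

Round 1 first-place votes: Orange 3, Purple 14, Green 0, Yellow 16, Teal 7. Yellow and Purple advance.
Runoff: Yellow is ranked above Purple on 16 ballots, Purple above Yellow on 24.

Purple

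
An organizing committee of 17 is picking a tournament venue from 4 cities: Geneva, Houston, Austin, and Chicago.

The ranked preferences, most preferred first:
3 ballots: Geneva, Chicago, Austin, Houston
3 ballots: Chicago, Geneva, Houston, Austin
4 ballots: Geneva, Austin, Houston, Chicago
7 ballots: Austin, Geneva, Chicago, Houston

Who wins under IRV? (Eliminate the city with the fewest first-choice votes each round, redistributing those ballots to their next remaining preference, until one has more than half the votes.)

Geneva

Round 1: Geneva 7, Houston 0, Austin 7, Chicago 3. Houston eliminated.
Round 2: Geneva 7, Austin 7, Chicago 3. Chicago eliminated.
Round 3: Geneva 10, Austin 7. Geneva has a majority (≥9).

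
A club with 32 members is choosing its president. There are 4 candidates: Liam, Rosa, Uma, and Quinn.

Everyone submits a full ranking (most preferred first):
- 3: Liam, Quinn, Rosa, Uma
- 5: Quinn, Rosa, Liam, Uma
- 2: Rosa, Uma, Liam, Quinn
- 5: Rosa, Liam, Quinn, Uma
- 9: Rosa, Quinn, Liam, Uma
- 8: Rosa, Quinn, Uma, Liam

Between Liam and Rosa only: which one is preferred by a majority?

Liam is ranked above Rosa on 3 ballots; Rosa above Liam on 29.

Rosa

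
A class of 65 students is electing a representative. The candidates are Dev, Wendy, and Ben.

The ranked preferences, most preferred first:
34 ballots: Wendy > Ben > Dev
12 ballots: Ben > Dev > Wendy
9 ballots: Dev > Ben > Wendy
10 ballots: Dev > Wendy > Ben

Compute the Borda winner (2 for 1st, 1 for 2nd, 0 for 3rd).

Wendy

Dev: 34×0 + 12×1 + 9×2 + 10×2 = 50
Wendy: 34×2 + 12×0 + 9×0 + 10×1 = 78
Ben: 34×1 + 12×2 + 9×1 + 10×0 = 67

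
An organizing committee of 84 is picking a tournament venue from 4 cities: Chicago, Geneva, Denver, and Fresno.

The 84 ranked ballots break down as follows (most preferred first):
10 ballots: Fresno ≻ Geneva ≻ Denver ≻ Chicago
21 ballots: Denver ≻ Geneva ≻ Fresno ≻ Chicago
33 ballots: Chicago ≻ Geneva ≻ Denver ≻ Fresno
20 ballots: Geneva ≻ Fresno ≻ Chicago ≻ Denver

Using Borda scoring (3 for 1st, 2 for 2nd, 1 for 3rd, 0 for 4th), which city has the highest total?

Chicago: 10×0 + 21×0 + 33×3 + 20×1 = 119
Geneva: 10×2 + 21×2 + 33×2 + 20×3 = 188
Denver: 10×1 + 21×3 + 33×1 + 20×0 = 106
Fresno: 10×3 + 21×1 + 33×0 + 20×2 = 91

Geneva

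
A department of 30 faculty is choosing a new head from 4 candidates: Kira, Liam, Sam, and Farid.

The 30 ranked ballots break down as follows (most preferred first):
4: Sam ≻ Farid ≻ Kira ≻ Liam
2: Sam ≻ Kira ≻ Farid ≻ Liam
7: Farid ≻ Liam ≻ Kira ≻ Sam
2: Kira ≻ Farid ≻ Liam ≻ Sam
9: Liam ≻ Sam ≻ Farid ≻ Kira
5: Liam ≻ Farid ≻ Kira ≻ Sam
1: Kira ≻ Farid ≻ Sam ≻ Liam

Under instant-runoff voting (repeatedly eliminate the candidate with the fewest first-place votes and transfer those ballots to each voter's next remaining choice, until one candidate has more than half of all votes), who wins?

Farid

Round 1: Kira 3, Liam 14, Sam 6, Farid 7. Kira eliminated.
Round 2: Liam 14, Sam 6, Farid 10. Sam eliminated.
Round 3: Liam 14, Farid 16. Farid has a majority (≥16).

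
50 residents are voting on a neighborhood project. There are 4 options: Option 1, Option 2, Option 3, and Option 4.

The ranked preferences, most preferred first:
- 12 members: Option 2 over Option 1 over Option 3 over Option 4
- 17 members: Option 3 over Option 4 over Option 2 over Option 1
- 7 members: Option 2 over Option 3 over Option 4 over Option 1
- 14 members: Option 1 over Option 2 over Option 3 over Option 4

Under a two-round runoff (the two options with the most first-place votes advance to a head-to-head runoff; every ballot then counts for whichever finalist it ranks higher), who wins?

Option 2

Round 1 first-place votes: Option 1 14, Option 2 19, Option 3 17, Option 4 0. Option 2 and Option 3 advance.
Runoff: Option 2 is ranked above Option 3 on 33 ballots, Option 3 above Option 2 on 17.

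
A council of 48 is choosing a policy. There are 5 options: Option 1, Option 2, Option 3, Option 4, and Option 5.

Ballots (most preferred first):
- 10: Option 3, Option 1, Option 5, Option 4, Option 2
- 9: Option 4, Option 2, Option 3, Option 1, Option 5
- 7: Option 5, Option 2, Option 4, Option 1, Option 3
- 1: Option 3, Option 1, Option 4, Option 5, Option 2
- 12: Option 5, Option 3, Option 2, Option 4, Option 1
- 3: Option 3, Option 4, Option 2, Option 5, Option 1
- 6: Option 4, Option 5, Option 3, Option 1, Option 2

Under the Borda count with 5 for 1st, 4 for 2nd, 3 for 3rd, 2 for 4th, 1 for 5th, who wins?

Option 3

Option 1: 10×4 + 9×2 + 7×2 + 1×4 + 12×1 + 3×1 + 6×2 = 103
Option 2: 10×1 + 9×4 + 7×4 + 1×1 + 12×3 + 3×3 + 6×1 = 126
Option 3: 10×5 + 9×3 + 7×1 + 1×5 + 12×4 + 3×5 + 6×3 = 170
Option 4: 10×2 + 9×5 + 7×3 + 1×3 + 12×2 + 3×4 + 6×5 = 155
Option 5: 10×3 + 9×1 + 7×5 + 1×2 + 12×5 + 3×2 + 6×4 = 166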